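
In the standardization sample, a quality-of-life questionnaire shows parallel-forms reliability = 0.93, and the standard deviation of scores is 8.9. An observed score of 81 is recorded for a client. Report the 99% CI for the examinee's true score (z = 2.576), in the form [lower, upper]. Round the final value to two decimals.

SEM = 8.9000 × √(1 − 0.9300) = 8.9000 × √0.0700 ≈ 8.9000 × 0.2646 ≈ 2.3547
Margin = 2.576 × 2.3547 ≈ 6.0658
Interval: (74.9342, 87.0658)

[74.93, 87.07]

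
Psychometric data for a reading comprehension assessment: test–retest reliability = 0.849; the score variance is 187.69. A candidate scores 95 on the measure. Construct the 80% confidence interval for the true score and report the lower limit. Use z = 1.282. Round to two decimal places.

SD = √187.69 ≈ 13.7000
SEM = 13.7000 · √(1 − 0.8490) = 13.7000 · √0.1510 ≈ 13.7000 · 0.3886 ≈ 5.3236
1.282 · SEM ≈ 6.8249
Lower limit = 95 − 6.8249 ≈ 88.1751

88.18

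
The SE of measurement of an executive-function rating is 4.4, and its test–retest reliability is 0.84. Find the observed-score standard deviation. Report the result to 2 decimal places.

SD = SEM / √(1 − r) = 4.4 / √0.1600 ≈ 4.4 / 0.4000 ≈ 11.0000

11.00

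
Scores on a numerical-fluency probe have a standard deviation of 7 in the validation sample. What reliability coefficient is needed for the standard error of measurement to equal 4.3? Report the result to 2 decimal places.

0.62

r = 1 − (4.300/7)² ≈ 1 − 0.377 ≈ 0.623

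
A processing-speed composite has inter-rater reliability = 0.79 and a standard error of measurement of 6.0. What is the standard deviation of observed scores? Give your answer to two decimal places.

13.09

SD = SEM / √(1 − r) = 6.0 / √0.2100 ≃ 6.0 / 0.4583 ≃ 13.0931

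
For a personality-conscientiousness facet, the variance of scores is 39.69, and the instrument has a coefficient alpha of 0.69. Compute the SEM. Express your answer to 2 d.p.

3.51

SD = √39.69 ≈ 6.3000
SEM = 6.3000×√(1 − 0.6900) ≈ 3.5077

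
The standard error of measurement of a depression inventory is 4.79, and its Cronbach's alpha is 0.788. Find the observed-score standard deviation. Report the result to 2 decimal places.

10.40

SD = 4.79 / √(1 − 0.788) ≈ 10.4032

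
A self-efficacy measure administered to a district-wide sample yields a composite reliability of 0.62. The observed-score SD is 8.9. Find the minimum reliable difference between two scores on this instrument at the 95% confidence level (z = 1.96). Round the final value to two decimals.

15.21

The standard error of measurement is 8.90000×√(1 − 0.62000) ≃ 8.90000×0.61644 ≃ 5.48633.
Standard error of the difference = 5.48633·√2 ≃ 7.75884
Minimum reliable difference = 1.96 × SE_diff ≃ 1.96 × 7.75884 ≃ 15.20733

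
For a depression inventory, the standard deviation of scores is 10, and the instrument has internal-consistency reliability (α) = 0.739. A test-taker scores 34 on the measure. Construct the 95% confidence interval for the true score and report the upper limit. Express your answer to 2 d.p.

SEM = 10.0000·√(1 − 0.7390) ≈ 5.1088
Half-width = 1.96·5.1088 ≈ 10.0133
Upper bound: 34 + 10.0133 = 44.0133

44.01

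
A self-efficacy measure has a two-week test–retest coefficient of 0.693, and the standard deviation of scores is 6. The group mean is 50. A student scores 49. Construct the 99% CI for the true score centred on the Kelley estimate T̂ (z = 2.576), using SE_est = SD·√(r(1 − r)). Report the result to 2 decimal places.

[42.18, 56.44]

T̂ = r·X + (1 − r)·M = 0.693*49 + 0.307*50 = 33.957 + 15.350 ≃ 49.307
SE_est = 6.000·√[r(1 − r)] ≃ 2.767
CI = 49.307 ± 2.576 * 2.767 → [42.178, 56.436]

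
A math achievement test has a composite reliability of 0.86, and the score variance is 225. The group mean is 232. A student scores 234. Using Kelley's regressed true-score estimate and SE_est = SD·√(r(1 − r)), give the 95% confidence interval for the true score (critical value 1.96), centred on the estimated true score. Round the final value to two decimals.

SD = √225 = 15.0000
Estimated true score = 0.8600·234 + (1 − 0.8600)·232 ≈ 233.7200
SE_est = SD · √(r(1 − r)) = 15.0000 · √0.1204 ≈ 15.0000 · 0.3470 ≈ 5.2048
CI = 233.7200 ± 1.96 · 5.2048 → [223.5186, 243.9214]

[223.52, 243.92]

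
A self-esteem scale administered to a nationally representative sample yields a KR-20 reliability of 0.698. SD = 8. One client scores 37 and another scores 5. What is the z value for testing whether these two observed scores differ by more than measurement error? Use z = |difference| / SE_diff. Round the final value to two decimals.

5.15

The standard error of measurement is 8.0000*√(1 − 0.6980) ≈ 8.0000*0.5495 ≈ 4.3964.
SE_diff = SEM * √2 ≈ 4.3964 * 1.4142 ≈ 6.2174
z = |37 − 5| / 6.2174 = 32 / 6.2174 ≈ 5.1469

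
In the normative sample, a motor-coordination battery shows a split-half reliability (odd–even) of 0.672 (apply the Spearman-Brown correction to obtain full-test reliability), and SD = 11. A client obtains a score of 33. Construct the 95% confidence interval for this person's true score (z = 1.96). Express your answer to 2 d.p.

Spearman-Brown: r = 2(0.672) / (1 + 0.672) = 1.34400 / 1.67200 ≈ 0.80383
SEM = 11.00000 × √(1 − 0.80383) = 11.00000 × √0.19617 ≈ 11.00000 × 0.44291 ≈ 4.87205
1.96 × SEM ≈ 9.54921
CI = 33 ± 9.54921 → [23.45079, 42.54921]

[23.45, 42.55]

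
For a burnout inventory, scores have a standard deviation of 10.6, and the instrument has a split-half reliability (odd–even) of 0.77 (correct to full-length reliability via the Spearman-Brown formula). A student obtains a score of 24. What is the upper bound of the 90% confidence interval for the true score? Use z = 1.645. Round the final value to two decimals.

30.29

Full-length reliability (Spearman-Brown) = 2(0.77)/(1+0.77) ≃ 0.8701
SEM = 10.6000×√(1 − 0.8701) ≃ 3.8211
Half-width = 1.645×3.8211 ≃ 6.2856
Upper limit = 24 + 6.2856 ≃ 30.2856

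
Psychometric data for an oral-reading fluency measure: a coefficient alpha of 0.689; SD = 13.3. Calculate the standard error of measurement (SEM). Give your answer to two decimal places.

SEM = 13.300*√(1 − 0.689) ≈ 7.417

7.42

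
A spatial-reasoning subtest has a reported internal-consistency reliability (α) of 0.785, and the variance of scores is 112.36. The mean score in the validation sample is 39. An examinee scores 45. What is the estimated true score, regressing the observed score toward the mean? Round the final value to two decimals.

43.71

Estimated true score = 0.785*45 + (1 − 0.785)*39 ≈ 43.710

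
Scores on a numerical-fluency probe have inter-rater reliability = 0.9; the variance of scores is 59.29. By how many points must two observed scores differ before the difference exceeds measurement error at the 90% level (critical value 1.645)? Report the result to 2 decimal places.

5.66

SD = √59.29 = 7.70000
SEM = 7.70000*√(1 − 0.90000) ≈ 2.43495
SE_diff = √2 * SEM ≈ 3.44354
Smallest detectable difference = 1.645*3.44354 ≈ 5.66463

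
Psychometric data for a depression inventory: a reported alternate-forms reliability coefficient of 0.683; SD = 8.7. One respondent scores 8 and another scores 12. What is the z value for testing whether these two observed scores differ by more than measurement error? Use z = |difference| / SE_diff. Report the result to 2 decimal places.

SEM = 8.70000 * √(1 − 0.68300) = 8.70000 * √0.31700 ≈ 8.70000 * 0.56303 ≈ 4.89834
SE_diff = SEM * √2 ≈ 4.89834 * 1.41421 ≈ 6.92730
z = |8 − 12| / 6.92730 = 4 / 6.92730 ≈ 0.57743

0.58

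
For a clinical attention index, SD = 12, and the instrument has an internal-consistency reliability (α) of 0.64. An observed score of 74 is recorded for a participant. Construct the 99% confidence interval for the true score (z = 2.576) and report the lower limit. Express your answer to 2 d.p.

The standard error of measurement is 12.000·√(1 − 0.640) ≃ 12.000·0.600 ≃ 7.200.
Margin = 2.576 · 7.200 ≃ 18.547
Lower bound: 74 − 18.547 = 55.453

55.45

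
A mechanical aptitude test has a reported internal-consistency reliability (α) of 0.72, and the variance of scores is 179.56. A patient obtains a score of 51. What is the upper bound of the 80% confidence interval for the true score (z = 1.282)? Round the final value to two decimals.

60.09

SD = √179.56 ≈ 13.4000
The standard error of measurement is 13.4000·√(1 − 0.7200) ≈ 13.4000·0.5292 ≈ 7.0906.
Margin = 1.282 · 7.0906 ≈ 9.0902
Upper bound: 51 + 9.0902 = 60.0902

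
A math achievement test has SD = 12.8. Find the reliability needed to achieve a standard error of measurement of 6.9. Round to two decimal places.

0.71

r = 1 − (SEM / SD)² = 1 − (6.900 / 12.8)² ≈ 1 − 0.291 ≈ 0.709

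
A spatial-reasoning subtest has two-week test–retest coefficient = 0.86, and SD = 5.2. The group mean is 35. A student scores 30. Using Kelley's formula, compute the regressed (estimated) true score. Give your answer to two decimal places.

30.70

T̂ = r·X + (1 − r)·M = 0.8600*30 + 0.1400*35 = 25.8000 + 4.9000 ≈ 30.7000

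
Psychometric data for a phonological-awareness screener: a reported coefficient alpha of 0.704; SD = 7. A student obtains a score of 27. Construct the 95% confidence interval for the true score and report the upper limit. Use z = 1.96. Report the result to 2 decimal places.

34.46

The standard error of measurement is 7.0000*√(1 − 0.7040) ≈ 7.0000*0.5441 ≈ 3.8084.
Margin = 1.96 * 3.8084 ≈ 7.4645
Upper limit = 27 + 7.4645 ≈ 34.4645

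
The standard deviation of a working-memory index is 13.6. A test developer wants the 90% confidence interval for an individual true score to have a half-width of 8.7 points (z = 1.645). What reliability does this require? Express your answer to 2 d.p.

0.85

Required SEM = 8.7 / 1.645 ≈ 5.2888
Required reliability = 1 − (SEM/SD)² = 1 − 0.1512 ≈ 0.8488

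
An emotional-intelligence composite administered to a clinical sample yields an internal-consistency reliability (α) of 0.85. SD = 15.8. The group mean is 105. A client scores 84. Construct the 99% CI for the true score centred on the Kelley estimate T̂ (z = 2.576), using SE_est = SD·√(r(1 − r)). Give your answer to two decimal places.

[72.62, 101.68]

T̂ = r·X + (1 − r)·M = 0.850×84 + 0.150×105 = 71.400 + 15.750 ≈ 87.150
SE_est = SD × √(r(1 − r)) = 15.800 × √0.128 ≈ 15.800 × 0.357 ≈ 5.642
CI = 87.150 ± 2.576 × 5.642 → [72.617, 101.683]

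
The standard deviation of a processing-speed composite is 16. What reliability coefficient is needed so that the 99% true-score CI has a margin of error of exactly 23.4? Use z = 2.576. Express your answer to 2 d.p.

0.68

Required SEM = 23.4 / 2.576 ≈ 9.084
r = 1 − (9.084/16)² ≈ 1 − 0.322 ≈ 0.678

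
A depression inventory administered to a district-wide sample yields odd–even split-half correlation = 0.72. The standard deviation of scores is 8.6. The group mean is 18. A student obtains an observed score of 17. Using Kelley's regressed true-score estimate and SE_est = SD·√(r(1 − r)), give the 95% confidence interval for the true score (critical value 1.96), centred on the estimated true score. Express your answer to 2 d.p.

Spearman-Brown: r = 2(0.72) / (1 + 0.72) = 1.440 / 1.720 ≈ 0.837
T̂ = r·X + (1 − r)·M = 0.837×17 + 0.163×18 ≈ 14.233 + 2.930 ≈ 17.163
SE_est = 8.600×√(0.837×0.163) ≈ 3.175
95% CI: 17.163 ± 6.223 ≈ (10.940, 23.386)

[10.94, 23.39]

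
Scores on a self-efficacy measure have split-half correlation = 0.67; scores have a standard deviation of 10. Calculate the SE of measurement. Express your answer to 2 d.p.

4.45

r_full = 2·0.67 / (1 + 0.67) ≃ 0.8024
The standard error of measurement is 10.0000·√(1 − 0.8024) ≃ 10.0000·0.4445 ≃ 4.4453.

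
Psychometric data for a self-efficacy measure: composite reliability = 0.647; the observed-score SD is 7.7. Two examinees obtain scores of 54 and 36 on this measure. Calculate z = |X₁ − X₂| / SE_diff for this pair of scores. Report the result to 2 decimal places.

SEM = 7.70000 · √(1 − 0.64700) = 7.70000 · √0.35300 ≈ 7.70000 · 0.59414 ≈ 4.57486
SE_diff = √2 · SEM ≈ 6.46983
z = |54 − 36| / 6.46983 = 18 / 6.46983 ≈ 2.78214

2.78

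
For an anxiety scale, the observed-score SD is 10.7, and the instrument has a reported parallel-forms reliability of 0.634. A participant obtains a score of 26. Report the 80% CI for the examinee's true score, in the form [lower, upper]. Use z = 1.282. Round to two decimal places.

SEM = 10.7000·√(1 − 0.6340) ≈ 6.4733
Margin = 1.282 · 6.4733 ≈ 8.2987
CI = 26 ± 8.2987 → [17.7013, 34.2987]

[17.70, 34.30]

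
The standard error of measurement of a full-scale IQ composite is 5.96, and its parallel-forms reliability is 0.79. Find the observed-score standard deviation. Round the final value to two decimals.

13.01

SD = SEM / √(1 − r) = 5.96 / √0.2100 ≈ 5.96 / 0.4583 ≈ 13.0058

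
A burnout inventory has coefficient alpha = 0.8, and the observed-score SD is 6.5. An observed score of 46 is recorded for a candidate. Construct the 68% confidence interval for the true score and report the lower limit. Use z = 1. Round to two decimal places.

43.09

SEM = 6.500*√(1 − 0.800) ≈ 2.907
Half-width = 1*2.907 ≈ 2.907
Lower bound: 46 − 2.907 = 43.093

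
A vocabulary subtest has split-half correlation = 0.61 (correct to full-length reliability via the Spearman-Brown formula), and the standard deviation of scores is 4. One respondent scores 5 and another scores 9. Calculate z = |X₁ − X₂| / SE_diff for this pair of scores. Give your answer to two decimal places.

1.44

Spearman-Brown: r = 2(0.61) / (1 + 0.61) = 1.2200 / 1.6100 ≈ 0.7578
The standard error of measurement is 4.0000*√(1 − 0.7578) ≈ 4.0000*0.4922 ≈ 1.9687.
SE_diff = SEM * √2 ≈ 1.9687 * 1.4142 ≈ 2.7842
z = 4 / 2.7842 ≈ 1.4367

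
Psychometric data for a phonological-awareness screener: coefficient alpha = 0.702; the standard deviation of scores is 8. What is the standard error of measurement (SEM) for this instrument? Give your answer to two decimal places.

4.37

SEM = 8.00000×√(1 − 0.70200) ≈ 4.36715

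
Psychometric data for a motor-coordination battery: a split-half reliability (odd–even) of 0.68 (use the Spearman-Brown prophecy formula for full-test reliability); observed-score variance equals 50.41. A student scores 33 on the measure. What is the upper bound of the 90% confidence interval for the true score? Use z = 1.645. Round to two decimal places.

38.10

SD = √50.41 = 7.100
r_full = 2·0.68 / (1 + 0.68) ≈ 0.810
SEM = 7.100 * √(1 − 0.810) = 7.100 * √0.190 ≈ 7.100 * 0.436 ≈ 3.099
Margin = 1.645 * 3.099 ≈ 5.097
Upper bound: 33 + 5.097 = 38.097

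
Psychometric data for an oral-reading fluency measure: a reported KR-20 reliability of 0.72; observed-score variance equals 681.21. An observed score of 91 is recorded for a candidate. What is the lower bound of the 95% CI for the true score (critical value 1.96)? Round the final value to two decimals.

63.93

SD = √681.21 = 26.100
SEM = 26.100·√(1 − 0.720) ≈ 13.811
Margin = 1.96 · 13.811 ≈ 27.069
Lower limit = 91 − 27.069 ≈ 63.931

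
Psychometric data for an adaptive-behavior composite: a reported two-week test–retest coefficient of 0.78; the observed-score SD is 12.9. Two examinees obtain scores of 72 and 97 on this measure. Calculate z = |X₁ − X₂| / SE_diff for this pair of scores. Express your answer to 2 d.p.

2.92

SEM = 12.9000 * √(1 − 0.7800) = 12.9000 * √0.2200 ≃ 12.9000 * 0.4690 ≃ 6.0506
SE_diff = √2 * SEM ≃ 8.5569
z = 25 / 8.5569 ≃ 2.9216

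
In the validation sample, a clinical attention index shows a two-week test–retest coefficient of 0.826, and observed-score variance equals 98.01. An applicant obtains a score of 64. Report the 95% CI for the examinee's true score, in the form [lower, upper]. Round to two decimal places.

[55.91, 72.09]

SD = √98.01 = 9.90000
The standard error of measurement is 9.90000*√(1 − 0.82600) ≈ 9.90000*0.41713 ≈ 4.12962.
Margin = 1.96 * 4.12962 ≈ 8.09405
95% CI: 64 ± 8.09405 = [55.90595, 72.09405]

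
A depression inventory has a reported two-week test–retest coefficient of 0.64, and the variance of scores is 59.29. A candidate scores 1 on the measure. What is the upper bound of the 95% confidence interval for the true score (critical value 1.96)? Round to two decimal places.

10.06

σ = 59.29^(1/2) = 7.70000
SEM = 7.70000 × √(1 − 0.64000) = 7.70000 × √0.36000 ≈ 7.70000 × 0.60000 ≈ 4.62000
1.96 × SEM ≈ 9.05520
Upper limit = 1 + 9.05520 ≈ 10.05520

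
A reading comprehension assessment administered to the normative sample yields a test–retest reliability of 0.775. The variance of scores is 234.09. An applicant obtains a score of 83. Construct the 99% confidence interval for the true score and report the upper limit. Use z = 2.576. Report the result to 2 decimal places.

101.70

SD = √234.09 = 15.30000
The standard error of measurement is 15.30000*√(1 − 0.77500) ≈ 15.30000*0.47434 ≈ 7.25743.
Margin = 2.576 * 7.25743 ≈ 18.69513
Upper bound: 83 + 18.69513 = 101.69513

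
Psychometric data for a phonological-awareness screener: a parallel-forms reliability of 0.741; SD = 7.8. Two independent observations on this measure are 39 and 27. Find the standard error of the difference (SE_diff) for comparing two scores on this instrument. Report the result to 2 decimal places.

5.61

SEM = 7.800 × √(1 − 0.741) = 7.800 × √0.259 ≈ 7.800 × 0.509 ≈ 3.970
SE_diff = SEM × √2 ≈ 3.970 × 1.414 ≈ 5.614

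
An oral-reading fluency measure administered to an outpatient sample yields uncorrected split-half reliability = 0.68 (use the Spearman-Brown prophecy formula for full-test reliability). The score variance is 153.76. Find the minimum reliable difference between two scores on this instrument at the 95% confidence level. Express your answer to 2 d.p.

σ = 153.76^(1/2) = 12.400
Spearman-Brown: r = 2(0.68) / (1 + 0.68) = 1.360 / 1.680 ≃ 0.810
SEM = 12.400 * √(1 − 0.810) = 12.400 * √0.190 ≃ 12.400 * 0.436 ≃ 5.412
Standard error of the difference = 5.412·√2 ≃ 7.653
Smallest detectable difference = 1.96*7.653 ≃ 15.001

15.00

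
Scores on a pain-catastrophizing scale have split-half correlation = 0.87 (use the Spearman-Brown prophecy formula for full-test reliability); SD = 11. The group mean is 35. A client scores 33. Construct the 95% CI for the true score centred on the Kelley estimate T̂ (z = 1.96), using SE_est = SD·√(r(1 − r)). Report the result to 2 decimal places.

[27.66, 38.62]

Spearman-Brown: r = 2(0.87) / (1 + 0.87) = 1.740 / 1.870 ≈ 0.930
T̂ = r·X + (1 − r)·M = 0.930×33 + 0.070×35 ≈ 30.706 + 2.433 ≈ 33.139
SE_est = 11.000·√[r(1 − r)] ≈ 2.798
CI = 33.139 ± 1.96 × 2.798 → [27.656, 38.622]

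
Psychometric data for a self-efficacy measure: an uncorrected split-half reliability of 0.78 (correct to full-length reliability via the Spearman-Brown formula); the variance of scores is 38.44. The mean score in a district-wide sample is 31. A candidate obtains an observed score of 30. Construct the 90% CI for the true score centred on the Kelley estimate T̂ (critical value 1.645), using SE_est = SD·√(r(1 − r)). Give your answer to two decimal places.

[26.77, 33.48]

SD = √38.44 ≃ 6.200
Spearman-Brown: r = 2(0.78) / (1 + 0.78) = 1.560 / 1.780 ≃ 0.876
T̂ = 0.876(30) + 0.124(31) ≃ 30.124
SE_est = 6.200·√[r(1 − r)] ≃ 2.041
CI = 30.124 ± 1.645 · 2.041 → [26.767, 33.480]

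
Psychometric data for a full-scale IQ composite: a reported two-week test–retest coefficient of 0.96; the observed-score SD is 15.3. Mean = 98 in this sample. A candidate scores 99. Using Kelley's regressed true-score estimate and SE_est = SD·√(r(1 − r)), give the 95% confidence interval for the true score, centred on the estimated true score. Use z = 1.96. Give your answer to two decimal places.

T̂ = 0.960(99) + 0.040(98) ≈ 98.960
SE_est = SD · √(r(1 − r)) = 15.300 · √0.038 ≈ 15.300 · 0.196 ≈ 2.998
95% CI: 98.960 ± 5.876 ≈ (93.084, 104.836)

[93.08, 104.84]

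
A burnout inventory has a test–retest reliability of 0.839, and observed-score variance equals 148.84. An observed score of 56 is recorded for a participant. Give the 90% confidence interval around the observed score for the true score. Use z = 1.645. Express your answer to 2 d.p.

[47.95, 64.05]

σ = 148.84^(1/2) = 12.2000
SEM = 12.2000 · √(1 − 0.8390) = 12.2000 · √0.1610 ≈ 12.2000 · 0.4012 ≈ 4.8952
Half-width = 1.645·4.8952 ≈ 8.0526
90% CI: 56 ± 8.0526 = [47.9474, 64.0526]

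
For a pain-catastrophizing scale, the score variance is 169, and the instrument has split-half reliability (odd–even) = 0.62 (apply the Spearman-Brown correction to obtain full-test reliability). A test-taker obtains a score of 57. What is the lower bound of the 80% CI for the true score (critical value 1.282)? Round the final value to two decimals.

48.93

SD = √169 ≈ 13.000
r_full = 2·0.62 / (1 + 0.62) ≈ 0.765
SEM = 13.000 · √(1 − 0.765) = 13.000 · √0.235 ≈ 13.000 · 0.484 ≈ 6.296
1.282 · SEM ≈ 8.072
Lower limit = 57 − 8.072 ≈ 48.928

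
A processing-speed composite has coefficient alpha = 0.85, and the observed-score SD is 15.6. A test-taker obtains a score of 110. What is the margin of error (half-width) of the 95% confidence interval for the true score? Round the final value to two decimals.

11.84

The standard error of measurement is 15.600·√(1 − 0.850) ≈ 15.600·0.387 ≈ 6.042.
1.96 · SEM ≈ 11.842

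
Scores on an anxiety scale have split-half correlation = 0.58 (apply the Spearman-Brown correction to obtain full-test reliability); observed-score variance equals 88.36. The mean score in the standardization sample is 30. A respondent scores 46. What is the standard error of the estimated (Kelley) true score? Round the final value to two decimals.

σ = 88.36^(1/2) = 9.400
r_full = 2·0.58 / (1 + 0.58) ≃ 0.734
SE_est = SD × √(r(1 − r)) = 9.400 × √0.195 ≃ 9.400 × 0.442 ≃ 4.153

4.15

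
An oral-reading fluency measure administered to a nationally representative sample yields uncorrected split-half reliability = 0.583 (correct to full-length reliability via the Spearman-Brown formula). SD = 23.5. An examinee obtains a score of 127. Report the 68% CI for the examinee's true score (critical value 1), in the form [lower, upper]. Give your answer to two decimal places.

Spearman-Brown: r = 2(0.583) / (1 + 0.583) = 1.166 / 1.583 ≈ 0.737
SEM = 23.500 · √(1 − 0.737) = 23.500 · √0.263 ≈ 23.500 · 0.513 ≈ 12.061
1 · SEM ≈ 12.061
68% CI: 127 ± 12.061 = [114.939, 139.061]

[114.94, 139.06]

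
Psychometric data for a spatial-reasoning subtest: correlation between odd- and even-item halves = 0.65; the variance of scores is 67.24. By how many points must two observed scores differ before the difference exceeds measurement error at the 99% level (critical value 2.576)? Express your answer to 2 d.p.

13.76

SD = √67.24 ≈ 8.20000
Spearman-Brown: r = 2(0.65) / (1 + 0.65) = 1.30000 / 1.65000 ≈ 0.78788
The standard error of measurement is 8.20000*√(1 − 0.78788) ≈ 8.20000*0.46057 ≈ 3.77664.
Standard error of the difference = 3.77664·√2 ≈ 5.34098
Smallest detectable difference = 2.576*5.34098 ≈ 13.75836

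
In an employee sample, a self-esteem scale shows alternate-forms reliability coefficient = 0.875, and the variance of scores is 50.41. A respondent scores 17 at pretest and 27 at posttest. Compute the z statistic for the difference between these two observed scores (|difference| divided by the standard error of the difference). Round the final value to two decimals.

SD = √50.41 = 7.1000
SEM = 7.1000*√(1 − 0.8750) ≃ 2.5102
Standard error of the difference = 2.5102·√2 ≃ 3.5500
z = 10 / 3.5500 ≃ 2.8169

2.82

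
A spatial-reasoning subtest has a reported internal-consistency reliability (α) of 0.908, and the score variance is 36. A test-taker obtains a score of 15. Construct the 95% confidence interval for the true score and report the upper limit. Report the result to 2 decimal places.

18.57

SD = √36 = 6.00000
SEM = 6.00000 · √(1 − 0.90800) = 6.00000 · √0.09200 ≈ 6.00000 · 0.30332 ≈ 1.81989
1.96 · SEM ≈ 3.56698
Upper limit = 15 + 3.56698 ≈ 18.56698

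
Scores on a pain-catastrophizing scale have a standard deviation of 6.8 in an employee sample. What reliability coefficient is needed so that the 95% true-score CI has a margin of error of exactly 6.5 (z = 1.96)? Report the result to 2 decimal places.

Required SEM = 6.5 / 1.96 ≈ 3.316
r = 1 − (SEM / SD)² = 1 − (3.316 / 6.8)² ≈ 1 − 0.238 ≈ 0.762

0.76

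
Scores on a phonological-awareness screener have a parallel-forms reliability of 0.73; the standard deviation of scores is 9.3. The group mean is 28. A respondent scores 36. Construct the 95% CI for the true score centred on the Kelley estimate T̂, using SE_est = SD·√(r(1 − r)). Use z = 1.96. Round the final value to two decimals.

T̂ = r·X + (1 − r)·M = 0.73000·36 + 0.27000·28 = 26.28000 + 7.56000 ≈ 33.84000
SE_est = 9.30000·√[r(1 − r)] ≈ 4.12882
CI = 33.84000 ± 1.96 · 4.12882 → [25.74751, 41.93249]

[25.75, 41.93]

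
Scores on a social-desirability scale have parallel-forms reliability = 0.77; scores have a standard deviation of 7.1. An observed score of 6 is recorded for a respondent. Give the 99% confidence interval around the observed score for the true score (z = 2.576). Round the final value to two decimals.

SEM = 7.100×√(1 − 0.770) ≈ 3.405
2.576 × SEM ≈ 8.771
99% CI: 6 ± 8.771 = [-2.771, 14.771]

[-2.77, 14.77]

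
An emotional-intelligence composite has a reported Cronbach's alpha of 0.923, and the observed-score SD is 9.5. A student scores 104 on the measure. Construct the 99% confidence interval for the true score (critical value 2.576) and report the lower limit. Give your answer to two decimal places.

SEM = 9.500 × √(1 − 0.923) = 9.500 × √0.077 ≈ 9.500 × 0.277 ≈ 2.636
Margin = 2.576 × 2.636 ≈ 6.791
Lower limit = 104 − 6.791 ≈ 97.209

97.21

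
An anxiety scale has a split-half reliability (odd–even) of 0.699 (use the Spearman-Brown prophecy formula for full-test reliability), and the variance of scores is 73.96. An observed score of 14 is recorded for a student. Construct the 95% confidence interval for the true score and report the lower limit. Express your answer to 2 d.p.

6.91

SD = √73.96 = 8.60000
r_full = 2·0.699 / (1 + 0.699) ≈ 0.82284
SEM = 8.60000 · √(1 − 0.82284) = 8.60000 · √0.17716 ≈ 8.60000 · 0.42091 ≈ 3.61980
Margin = 1.96 · 3.61980 ≈ 7.09482
Lower bound: 14 − 7.09482 = 6.90518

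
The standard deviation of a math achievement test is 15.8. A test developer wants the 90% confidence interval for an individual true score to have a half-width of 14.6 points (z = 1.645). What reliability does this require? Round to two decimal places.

SEM needed = half-width / z = 14.6/1.645 ≈ 8.87538
r = 1 − (8.87538/15.8)² ≈ 1 − 0.31554 ≈ 0.68446

0.68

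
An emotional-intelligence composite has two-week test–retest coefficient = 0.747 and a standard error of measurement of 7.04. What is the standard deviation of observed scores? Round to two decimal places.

14.00

SD = 7.04 / √(1 − 0.747) ≈ 13.9963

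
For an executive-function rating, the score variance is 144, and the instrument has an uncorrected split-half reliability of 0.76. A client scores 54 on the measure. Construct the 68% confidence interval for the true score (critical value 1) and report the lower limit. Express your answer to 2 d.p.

SD = √144 = 12.00000
Spearman-Brown: r = 2(0.76) / (1 + 0.76) = 1.52000 / 1.76000 ≈ 0.86364
SEM = 12.00000×√(1 − 0.86364) ≈ 4.43129
1 × SEM ≈ 4.43129
Lower bound: 54 − 4.43129 = 49.56871

49.57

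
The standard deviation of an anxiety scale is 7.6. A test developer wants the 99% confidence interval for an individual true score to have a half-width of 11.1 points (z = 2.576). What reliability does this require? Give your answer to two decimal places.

SEM needed = half-width / z = 11.1/2.576 ≈ 4.3090
r = 1 − (4.3090/7.6)² ≈ 1 − 0.3215 ≈ 0.6785

0.68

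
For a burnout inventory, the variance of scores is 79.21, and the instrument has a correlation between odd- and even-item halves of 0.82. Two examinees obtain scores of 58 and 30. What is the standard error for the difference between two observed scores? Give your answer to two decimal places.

SD = √79.21 = 8.90000
Spearman-Brown: r = 2(0.82) / (1 + 0.82) = 1.64000 / 1.82000 ≈ 0.90110
SEM = 8.90000 * √(1 − 0.90110) = 8.90000 * √0.09890 ≈ 8.90000 * 0.31449 ≈ 2.79892
SE_diff = SEM * √2 ≈ 2.79892 * 1.41421 ≈ 3.95827

3.96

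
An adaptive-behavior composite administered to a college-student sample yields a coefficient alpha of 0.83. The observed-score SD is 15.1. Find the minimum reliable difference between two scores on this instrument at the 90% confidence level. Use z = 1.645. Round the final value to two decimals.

14.48

SEM = 15.1000 * √(1 − 0.8300) = 15.1000 * √0.1700 ≈ 15.1000 * 0.4123 ≈ 6.2259
SE_diff = SEM * √2 ≈ 6.2259 * 1.4142 ≈ 8.8047
Smallest detectable difference = 1.645*8.8047 ≈ 14.4838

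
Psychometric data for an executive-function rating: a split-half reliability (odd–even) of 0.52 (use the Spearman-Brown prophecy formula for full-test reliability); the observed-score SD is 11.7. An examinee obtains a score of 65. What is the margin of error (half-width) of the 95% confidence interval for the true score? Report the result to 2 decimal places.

12.89

Spearman-Brown: r = 2(0.52) / (1 + 0.52) = 1.0400 / 1.5200 ≈ 0.6842
SEM = 11.7000 · √(1 − 0.6842) = 11.7000 · √0.3158 ≈ 11.7000 · 0.5620 ≈ 6.5748
Margin = 1.96 · 6.5748 ≈ 12.8867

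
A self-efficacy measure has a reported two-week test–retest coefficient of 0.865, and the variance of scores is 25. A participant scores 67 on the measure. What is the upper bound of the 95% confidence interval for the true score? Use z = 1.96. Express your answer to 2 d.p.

70.60

σ = 25^(1/2) = 5.00000
The standard error of measurement is 5.00000*√(1 − 0.86500) ≈ 5.00000*0.36742 ≈ 1.83712.
Half-width = 1.96*1.83712 ≈ 3.60075
Upper limit = 67 + 3.60075 ≈ 70.60075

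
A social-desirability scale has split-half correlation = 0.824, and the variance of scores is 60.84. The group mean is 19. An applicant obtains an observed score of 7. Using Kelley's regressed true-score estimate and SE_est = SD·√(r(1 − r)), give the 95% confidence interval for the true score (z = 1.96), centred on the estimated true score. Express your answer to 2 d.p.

[3.64, 12.67]

σ = 60.84^(1/2) = 7.8000
Spearman-Brown: r = 2(0.824) / (1 + 0.824) = 1.6480 / 1.8240 ≈ 0.9035
T̂ = r·X + (1 − r)·M = 0.9035*7 + 0.0965*19 ≈ 6.3246 + 1.8333 ≈ 8.1579
SE_est = SD * √(r(1 − r)) = 7.8000 * √0.0872 ≈ 7.8000 * 0.2953 ≈ 2.3031
CI = 8.1579 ± 1.96 * 2.3031 → [3.6439, 12.6719]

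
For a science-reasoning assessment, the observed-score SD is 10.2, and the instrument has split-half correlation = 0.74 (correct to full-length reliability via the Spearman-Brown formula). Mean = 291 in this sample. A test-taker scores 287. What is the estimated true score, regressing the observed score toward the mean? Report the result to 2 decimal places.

287.60

r_full = 2·0.74 / (1 + 0.74) ≈ 0.8506
Estimated true score = 0.8506×287 + (1 − 0.8506)×291 ≈ 287.5977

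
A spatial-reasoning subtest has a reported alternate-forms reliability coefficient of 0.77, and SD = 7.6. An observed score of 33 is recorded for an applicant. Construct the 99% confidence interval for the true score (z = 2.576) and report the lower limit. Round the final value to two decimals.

The standard error of measurement is 7.600×√(1 − 0.770) ≈ 7.600×0.480 ≈ 3.645.
Margin = 2.576 × 3.645 ≈ 9.389
Lower bound: 33 − 9.389 = 23.611

23.61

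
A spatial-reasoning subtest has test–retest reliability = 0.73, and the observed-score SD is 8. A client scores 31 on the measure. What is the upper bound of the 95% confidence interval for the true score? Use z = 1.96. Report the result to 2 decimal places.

SEM = 8.00000×√(1 − 0.73000) ≃ 4.15692
Half-width = 1.96×4.15692 ≃ 8.14757
Upper limit = 31 + 8.14757 ≃ 39.14757

39.15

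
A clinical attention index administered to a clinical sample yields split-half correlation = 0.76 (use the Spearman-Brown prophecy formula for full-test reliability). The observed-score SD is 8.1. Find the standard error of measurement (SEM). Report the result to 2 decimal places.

r_full = 2·0.76 / (1 + 0.76) ≃ 0.864
SEM = 8.100*√(1 − 0.864) ≃ 2.991

2.99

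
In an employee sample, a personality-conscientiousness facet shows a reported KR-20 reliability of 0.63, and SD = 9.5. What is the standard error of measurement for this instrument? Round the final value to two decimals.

SEM = 9.5000 · √(1 − 0.6300) = 9.5000 · √0.3700 ≃ 9.5000 · 0.6083 ≃ 5.7786

5.78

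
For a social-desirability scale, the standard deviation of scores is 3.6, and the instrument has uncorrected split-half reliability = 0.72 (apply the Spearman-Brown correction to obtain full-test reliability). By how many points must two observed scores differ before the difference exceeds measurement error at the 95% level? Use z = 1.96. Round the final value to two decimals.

r_full = 2·0.72 / (1 + 0.72) ≈ 0.8372
The standard error of measurement is 3.6000*√(1 − 0.8372) ≈ 3.6000*0.4035 ≈ 1.4525.
SE_diff = √2 * SEM ≈ 2.0542
Minimum reliable difference = 1.96 * SE_diff ≈ 1.96 * 2.0542 ≈ 4.0261

4.03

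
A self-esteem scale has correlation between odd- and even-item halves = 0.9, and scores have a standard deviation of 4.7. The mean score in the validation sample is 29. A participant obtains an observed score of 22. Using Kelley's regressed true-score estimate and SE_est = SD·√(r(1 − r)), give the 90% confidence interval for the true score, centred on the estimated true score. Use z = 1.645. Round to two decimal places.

[20.64, 24.09]

Full-length reliability (Spearman-Brown) = 2(0.9)/(1+0.9) ≈ 0.9474
Estimated true score = 0.9474*22 + (1 − 0.9474)*29 ≈ 22.3684
SE_est = SD * √(r(1 − r)) = 4.7000 * √0.0499 ≈ 4.7000 * 0.2233 ≈ 1.0495
CI = 22.3684 ± 1.645 * 1.0495 → [20.6420, 24.0948]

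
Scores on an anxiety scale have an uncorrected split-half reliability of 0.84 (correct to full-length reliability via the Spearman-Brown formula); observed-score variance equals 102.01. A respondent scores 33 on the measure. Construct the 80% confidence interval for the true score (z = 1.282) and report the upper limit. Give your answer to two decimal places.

SD = √102.01 = 10.100
Spearman-Brown: r = 2(0.84) / (1 + 0.84) = 1.680 / 1.840 ≈ 0.913
SEM = 10.100 × √(1 − 0.913) = 10.100 × √0.087 ≈ 10.100 × 0.295 ≈ 2.978
1.282 × SEM ≈ 3.818
Upper bound: 33 + 3.818 = 36.818

36.82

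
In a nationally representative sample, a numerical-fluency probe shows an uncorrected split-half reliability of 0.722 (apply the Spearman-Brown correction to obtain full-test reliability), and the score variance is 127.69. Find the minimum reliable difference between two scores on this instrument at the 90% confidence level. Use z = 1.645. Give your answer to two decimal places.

10.56

SD = √127.69 = 11.30000
Spearman-Brown: r = 2(0.722) / (1 + 0.722) = 1.44400 / 1.72200 ≈ 0.83856
SEM = 11.30000×√(1 − 0.83856) ≈ 4.54030
SE_diff = SEM × √2 ≈ 4.54030 × 1.41421 ≈ 6.42095
Minimum reliable difference = 1.645 × SE_diff ≈ 1.645 × 6.42095 ≈ 10.56246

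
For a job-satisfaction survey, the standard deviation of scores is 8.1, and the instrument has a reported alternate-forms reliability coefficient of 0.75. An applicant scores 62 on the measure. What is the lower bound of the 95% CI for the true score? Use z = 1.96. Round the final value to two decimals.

SEM = 8.10000 * √(1 − 0.75000) = 8.10000 * √0.25000 ≈ 8.10000 * 0.50000 ≈ 4.05000
1.96 * SEM ≈ 7.93800
Lower bound: 62 − 7.93800 = 54.06200

54.06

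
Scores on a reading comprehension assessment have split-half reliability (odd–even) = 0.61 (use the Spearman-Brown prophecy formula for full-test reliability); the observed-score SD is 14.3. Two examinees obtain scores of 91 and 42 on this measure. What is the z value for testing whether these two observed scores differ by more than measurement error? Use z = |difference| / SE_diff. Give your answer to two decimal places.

Spearman-Brown: r = 2(0.61) / (1 + 0.61) = 1.2200 / 1.6100 ≈ 0.7578
SEM = 14.3000 · √(1 − 0.7578) = 14.3000 · √0.2422 ≈ 14.3000 · 0.4922 ≈ 7.0381
SE_diff = √2 · SEM ≈ 9.9534
z = |91 − 42| / 9.9534 = 49 / 9.9534 ≈ 4.9230

4.92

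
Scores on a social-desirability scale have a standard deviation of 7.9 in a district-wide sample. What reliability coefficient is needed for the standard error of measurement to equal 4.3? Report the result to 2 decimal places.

r = 1 − (SEM / SD)² = 1 − (4.3000 / 7.9)² ≈ 1 − 0.2963 ≈ 0.7037

0.70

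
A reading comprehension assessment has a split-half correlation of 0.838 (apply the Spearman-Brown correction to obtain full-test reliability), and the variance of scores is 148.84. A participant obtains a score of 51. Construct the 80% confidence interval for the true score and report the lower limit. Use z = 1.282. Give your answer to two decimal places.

SD = √148.84 = 12.2000
Spearman-Brown: r = 2(0.838) / (1 + 0.838) = 1.6760 / 1.8380 ≃ 0.9119
SEM = 12.2000 · √(1 − 0.9119) = 12.2000 · √0.0881 ≃ 12.2000 · 0.2969 ≃ 3.6220
Half-width = 1.282·3.6220 ≃ 4.6434
Lower limit = 51 − 4.6434 ≃ 46.3566

46.36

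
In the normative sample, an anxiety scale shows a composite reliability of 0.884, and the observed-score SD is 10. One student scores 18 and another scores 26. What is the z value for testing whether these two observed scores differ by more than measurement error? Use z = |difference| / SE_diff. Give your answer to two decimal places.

SEM = 10.0000 · √(1 − 0.8840) = 10.0000 · √0.1160 ≈ 10.0000 · 0.3406 ≈ 3.4059
SE_diff = √2 · SEM ≈ 4.8166
z = 8 / 4.8166 ≈ 1.6609

1.66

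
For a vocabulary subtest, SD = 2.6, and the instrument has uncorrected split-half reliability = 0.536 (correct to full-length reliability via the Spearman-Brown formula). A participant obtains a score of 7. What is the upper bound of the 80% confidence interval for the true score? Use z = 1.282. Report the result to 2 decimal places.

8.83

Full-length reliability (Spearman-Brown) = 2(0.536)/(1+0.536) ≈ 0.69792
SEM = 2.60000*√(1 − 0.69792) ≈ 1.42901
Half-width = 1.282*1.42901 ≈ 1.83200
Upper limit = 7 + 1.83200 ≈ 8.83200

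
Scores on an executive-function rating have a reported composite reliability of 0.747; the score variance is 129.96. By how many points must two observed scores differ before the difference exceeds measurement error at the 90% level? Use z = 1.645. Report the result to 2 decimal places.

σ = 129.96^(1/2) = 11.4000
SEM = 11.4000×√(1 − 0.7470) ≃ 5.7341
SE_diff = √2 × SEM ≃ 8.1092
Minimum reliable difference = 1.645 × SE_diff ≃ 1.645 × 8.1092 ≃ 13.3397

13.34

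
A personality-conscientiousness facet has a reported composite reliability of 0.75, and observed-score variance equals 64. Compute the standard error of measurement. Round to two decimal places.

SD = √64 ≃ 8.000
SEM = 8.000 * √(1 − 0.750) = 8.000 * √0.250 ≃ 8.000 * 0.500 ≃ 4.000

4.00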